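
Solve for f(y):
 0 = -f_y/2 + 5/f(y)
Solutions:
 f(y) = -sqrt(C1 + 20*y)
 f(y) = sqrt(C1 + 20*y)


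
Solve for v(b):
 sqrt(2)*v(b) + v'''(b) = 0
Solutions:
 v(b) = C3*exp(-2^(1/6)*b) + (C1*sin(2^(1/6)*sqrt(3)*b/2) + C2*cos(2^(1/6)*sqrt(3)*b/2))*exp(2^(1/6)*b/2)


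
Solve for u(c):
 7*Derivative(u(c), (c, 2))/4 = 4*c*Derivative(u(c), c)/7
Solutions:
 u(c) = C1 + C2*erfi(2*sqrt(2)*c/7)


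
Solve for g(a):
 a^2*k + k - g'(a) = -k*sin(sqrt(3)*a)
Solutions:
 g(a) = C1 + a^3*k/3 + a*k - sqrt(3)*k*cos(sqrt(3)*a)/3


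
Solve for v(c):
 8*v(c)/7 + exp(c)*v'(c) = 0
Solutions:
 v(c) = C1*exp(8*exp(-c)/7)


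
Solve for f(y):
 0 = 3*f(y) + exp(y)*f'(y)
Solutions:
 f(y) = C1*exp(3*exp(-y))


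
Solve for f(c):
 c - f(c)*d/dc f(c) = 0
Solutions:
 f(c) = -sqrt(C1 + c^2)
 f(c) = sqrt(C1 + c^2)


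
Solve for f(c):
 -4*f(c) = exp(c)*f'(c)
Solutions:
 f(c) = C1*exp(4*exp(-c))


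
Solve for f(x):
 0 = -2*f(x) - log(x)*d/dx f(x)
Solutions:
 f(x) = C1*exp(-2*li(x))


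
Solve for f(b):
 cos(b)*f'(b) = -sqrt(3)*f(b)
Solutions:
 f(b) = C1*(sin(b) - 1)^(sqrt(3)/2)/(sin(b) + 1)^(sqrt(3)/2)


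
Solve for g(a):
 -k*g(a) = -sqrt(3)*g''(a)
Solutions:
 g(a) = C1*exp(-3^(3/4)*a*sqrt(k)/3) + C2*exp(3^(3/4)*a*sqrt(k)/3)


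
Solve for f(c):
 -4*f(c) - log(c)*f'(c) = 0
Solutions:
 f(c) = C1*exp(-4*li(c))


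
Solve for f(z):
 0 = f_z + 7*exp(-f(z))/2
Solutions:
 f(z) = log(C1 - 7*z/2)


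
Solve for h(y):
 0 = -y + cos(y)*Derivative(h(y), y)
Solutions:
 h(y) = C1 + Integral(y/cos(y), y)


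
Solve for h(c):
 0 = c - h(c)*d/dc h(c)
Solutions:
 h(c) = -sqrt(C1 + c^2)
 h(c) = sqrt(C1 + c^2)


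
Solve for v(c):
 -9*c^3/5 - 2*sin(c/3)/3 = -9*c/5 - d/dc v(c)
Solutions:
 v(c) = C1 + 9*c^4/20 - 9*c^2/10 - 2*cos(c/3)


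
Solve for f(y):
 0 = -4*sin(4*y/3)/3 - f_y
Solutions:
 f(y) = C1 + cos(4*y/3)


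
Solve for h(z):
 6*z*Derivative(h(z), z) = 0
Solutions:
 h(z) = C1


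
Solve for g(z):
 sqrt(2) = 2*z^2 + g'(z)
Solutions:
 g(z) = C1 - 2*z^3/3 + sqrt(2)*z


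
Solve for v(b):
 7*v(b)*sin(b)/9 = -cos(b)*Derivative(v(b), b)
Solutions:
 v(b) = C1*cos(b)^(7/9)


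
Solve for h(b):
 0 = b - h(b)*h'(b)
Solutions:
 h(b) = -sqrt(C1 + b^2)
 h(b) = sqrt(C1 + b^2)


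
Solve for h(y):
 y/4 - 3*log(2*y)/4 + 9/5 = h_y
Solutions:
 h(y) = C1 + y^2/8 - 3*y*log(y)/4 - 3*y*log(2)/4 + 51*y/20


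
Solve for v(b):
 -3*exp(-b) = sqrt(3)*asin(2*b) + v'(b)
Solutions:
 v(b) = C1 - sqrt(3)*b*asin(2*b) - sqrt(3)*sqrt(1 - 4*b^2)/2 + 3*exp(-b)


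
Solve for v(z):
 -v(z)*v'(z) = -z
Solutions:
 v(z) = -sqrt(C1 + z^2)
 v(z) = sqrt(C1 + z^2)


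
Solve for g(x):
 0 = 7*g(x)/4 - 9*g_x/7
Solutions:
 g(x) = C1*exp(49*x/36)


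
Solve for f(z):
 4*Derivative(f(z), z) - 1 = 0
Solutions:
 f(z) = C1 + z/4


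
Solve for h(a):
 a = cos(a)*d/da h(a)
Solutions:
 h(a) = C1 + Integral(a/cos(a), a)


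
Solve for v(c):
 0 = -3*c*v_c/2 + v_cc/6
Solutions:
 v(c) = C1 + C2*erfi(3*sqrt(2)*c/2)


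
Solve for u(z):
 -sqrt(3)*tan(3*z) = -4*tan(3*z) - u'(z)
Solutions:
 u(z) = C1 - sqrt(3)*log(cos(3*z))/3 + 4*log(cos(3*z))/3


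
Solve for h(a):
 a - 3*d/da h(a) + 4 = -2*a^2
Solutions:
 h(a) = C1 + 2*a^3/9 + a^2/6 + 4*a/3


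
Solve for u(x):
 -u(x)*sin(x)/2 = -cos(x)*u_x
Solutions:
 u(x) = C1/sqrt(cos(x))


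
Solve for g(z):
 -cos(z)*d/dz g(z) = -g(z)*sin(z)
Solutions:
 g(z) = C1/cos(z)


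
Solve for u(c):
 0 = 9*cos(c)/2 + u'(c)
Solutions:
 u(c) = C1 - 9*sin(c)/2


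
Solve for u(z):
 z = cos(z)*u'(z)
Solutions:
 u(z) = C1 + Integral(z/cos(z), z)


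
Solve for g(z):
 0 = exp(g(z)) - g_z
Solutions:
 g(z) = log(-1/(C1 + z))


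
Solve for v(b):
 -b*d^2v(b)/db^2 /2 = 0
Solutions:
 v(b) = C1 + C2*b


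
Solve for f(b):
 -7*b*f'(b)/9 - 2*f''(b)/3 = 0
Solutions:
 f(b) = C1 + C2*erf(sqrt(21)*b/6)


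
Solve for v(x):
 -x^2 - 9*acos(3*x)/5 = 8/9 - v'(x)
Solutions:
 v(x) = C1 + x^3/3 + 9*x*acos(3*x)/5 + 8*x/9 - 3*sqrt(1 - 9*x^2)/5


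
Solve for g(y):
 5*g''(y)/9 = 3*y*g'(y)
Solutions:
 g(y) = C1 + C2*erfi(3*sqrt(30)*y/10)


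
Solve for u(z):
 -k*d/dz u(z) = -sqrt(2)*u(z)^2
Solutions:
 u(z) = -k/(C1*k + sqrt(2)*z)


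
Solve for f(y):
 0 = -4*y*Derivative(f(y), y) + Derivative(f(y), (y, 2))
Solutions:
 f(y) = C1 + C2*erfi(sqrt(2)*y)


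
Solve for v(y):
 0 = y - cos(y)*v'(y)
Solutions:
 v(y) = C1 + Integral(y/cos(y), y)


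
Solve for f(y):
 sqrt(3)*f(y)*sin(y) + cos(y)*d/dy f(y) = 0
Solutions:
 f(y) = C1*cos(y)^(sqrt(3))


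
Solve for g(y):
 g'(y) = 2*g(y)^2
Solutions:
 g(y) = -1/(C1 + 2*y)


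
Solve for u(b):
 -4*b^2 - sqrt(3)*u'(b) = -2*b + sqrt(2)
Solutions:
 u(b) = C1 - 4*sqrt(3)*b^3/9 + sqrt(3)*b^2/3 - sqrt(6)*b/3


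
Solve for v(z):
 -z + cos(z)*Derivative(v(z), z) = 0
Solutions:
 v(z) = C1 + Integral(z/cos(z), z)


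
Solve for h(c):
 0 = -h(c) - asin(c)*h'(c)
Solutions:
 h(c) = C1*exp(-Integral(1/asin(c), c))


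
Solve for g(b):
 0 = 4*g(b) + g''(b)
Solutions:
 g(b) = C1*sin(2*b) + C2*cos(2*b)


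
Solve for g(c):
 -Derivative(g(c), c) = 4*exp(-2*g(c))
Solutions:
 g(c) = log(-sqrt(C1 - 8*c))
 g(c) = log(C1 - 8*c)/2


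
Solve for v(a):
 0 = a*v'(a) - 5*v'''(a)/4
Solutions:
 v(a) = C1 + Integral(C2*airyai(10^(2/3)*a/5) + C3*airybi(10^(2/3)*a/5), a)


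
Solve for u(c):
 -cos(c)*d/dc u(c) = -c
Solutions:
 u(c) = C1 + Integral(c/cos(c), c)


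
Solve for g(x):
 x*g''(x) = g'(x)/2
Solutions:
 g(x) = C1 + C2*x^(3/2)


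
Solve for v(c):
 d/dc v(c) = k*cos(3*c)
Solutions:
 v(c) = C1 + k*sin(3*c)/3


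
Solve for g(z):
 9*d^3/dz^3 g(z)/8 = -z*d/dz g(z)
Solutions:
 g(z) = C1 + Integral(C2*airyai(-2*3^(1/3)*z/3) + C3*airybi(-2*3^(1/3)*z/3), z)


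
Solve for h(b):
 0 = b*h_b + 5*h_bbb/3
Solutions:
 h(b) = C1 + Integral(C2*airyai(-3^(1/3)*5^(2/3)*b/5) + C3*airybi(-3^(1/3)*5^(2/3)*b/5), b)


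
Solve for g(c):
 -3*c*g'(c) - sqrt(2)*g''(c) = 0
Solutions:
 g(c) = C1 + C2*erf(2^(1/4)*sqrt(3)*c/2)


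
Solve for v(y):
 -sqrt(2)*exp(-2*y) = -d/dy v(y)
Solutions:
 v(y) = C1 - sqrt(2)*exp(-2*y)/2


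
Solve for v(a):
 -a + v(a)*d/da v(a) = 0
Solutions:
 v(a) = -sqrt(C1 + a^2)
 v(a) = sqrt(C1 + a^2)


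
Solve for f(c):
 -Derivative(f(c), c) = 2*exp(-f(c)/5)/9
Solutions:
 f(c) = 5*log(C1 - 2*c/45)


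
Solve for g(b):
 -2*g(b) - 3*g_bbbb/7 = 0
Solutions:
 g(b) = (C1*sin(6^(3/4)*7^(1/4)*b/6) + C2*cos(6^(3/4)*7^(1/4)*b/6))*exp(-6^(3/4)*7^(1/4)*b/6) + (C3*sin(6^(3/4)*7^(1/4)*b/6) + C4*cos(6^(3/4)*7^(1/4)*b/6))*exp(6^(3/4)*7^(1/4)*b/6)


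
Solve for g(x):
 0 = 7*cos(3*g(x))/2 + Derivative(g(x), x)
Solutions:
 g(x) = -asin((C1 + exp(21*x))/(C1 - exp(21*x)))/3 + pi/3
 g(x) = asin((C1 + exp(21*x))/(C1 - exp(21*x)))/3


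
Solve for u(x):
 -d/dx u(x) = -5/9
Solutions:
 u(x) = C1 + 5*x/9


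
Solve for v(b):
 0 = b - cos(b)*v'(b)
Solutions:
 v(b) = C1 + Integral(b/cos(b), b)


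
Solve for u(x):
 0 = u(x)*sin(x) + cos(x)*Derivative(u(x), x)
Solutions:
 u(x) = C1*cos(x)


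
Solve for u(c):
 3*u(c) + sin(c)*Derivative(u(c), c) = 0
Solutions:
 u(c) = C1*(cos(c) + 1)^(3/2)/(cos(c) - 1)^(3/2)


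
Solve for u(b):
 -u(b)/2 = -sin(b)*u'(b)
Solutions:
 u(b) = C1*(cos(b) - 1)^(1/4)/(cos(b) + 1)^(1/4)


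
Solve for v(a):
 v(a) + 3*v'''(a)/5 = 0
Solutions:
 v(a) = C3*exp(-3^(2/3)*5^(1/3)*a/3) + (C1*sin(3^(1/6)*5^(1/3)*a/2) + C2*cos(3^(1/6)*5^(1/3)*a/2))*exp(3^(2/3)*5^(1/3)*a/6)


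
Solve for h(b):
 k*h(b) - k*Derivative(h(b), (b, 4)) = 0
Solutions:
 h(b) = C1*exp(-b) + C2*exp(b) + C3*sin(b) + C4*cos(b)


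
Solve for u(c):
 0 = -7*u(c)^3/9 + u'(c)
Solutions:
 u(c) = -3*sqrt(2)*sqrt(-1/(C1 + 7*c))/2
 u(c) = 3*sqrt(2)*sqrt(-1/(C1 + 7*c))/2


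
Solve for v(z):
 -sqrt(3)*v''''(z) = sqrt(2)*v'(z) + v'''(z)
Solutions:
 v(z) = C1 + C2*exp(z*(-4*sqrt(3) + 2*18^(1/3)/(2*sqrt(3) + 81*sqrt(6) + sqrt(-12 + (2*sqrt(3) + 81*sqrt(6))^2))^(1/3) + 12^(1/3)*(2*sqrt(3) + 81*sqrt(6) + sqrt(-12 + (2*sqrt(3) + 81*sqrt(6))^2))^(1/3))/36)*sin(2^(1/3)*3^(1/6)*z*(-2^(1/3)*3^(2/3)*(2*sqrt(3) + 81*sqrt(6) + 9*sqrt(-4/27 + (2*sqrt(3)/9 + 9*sqrt(6))^2))^(1/3) + 6/(2*sqrt(3) + 81*sqrt(6) + 9*sqrt(-4/27 + (2*sqrt(3)/9 + 9*sqrt(6))^2))^(1/3))/36) + C3*exp(z*(-4*sqrt(3) + 2*18^(1/3)/(2*sqrt(3) + 81*sqrt(6) + sqrt(-12 + (2*sqrt(3) + 81*sqrt(6))^2))^(1/3) + 12^(1/3)*(2*sqrt(3) + 81*sqrt(6) + sqrt(-12 + (2*sqrt(3) + 81*sqrt(6))^2))^(1/3))/36)*cos(2^(1/3)*3^(1/6)*z*(-2^(1/3)*3^(2/3)*(2*sqrt(3) + 81*sqrt(6) + 9*sqrt(-4/27 + (2*sqrt(3)/9 + 9*sqrt(6))^2))^(1/3) + 6/(2*sqrt(3) + 81*sqrt(6) + 9*sqrt(-4/27 + (2*sqrt(3)/9 + 9*sqrt(6))^2))^(1/3))/36) + C4*exp(-z*(2*18^(1/3)/(2*sqrt(3) + 81*sqrt(6) + sqrt(-12 + (2*sqrt(3) + 81*sqrt(6))^2))^(1/3) + 2*sqrt(3) + 12^(1/3)*(2*sqrt(3) + 81*sqrt(6) + sqrt(-12 + (2*sqrt(3) + 81*sqrt(6))^2))^(1/3))/18)


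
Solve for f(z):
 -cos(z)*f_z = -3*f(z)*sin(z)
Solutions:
 f(z) = C1/cos(z)^3


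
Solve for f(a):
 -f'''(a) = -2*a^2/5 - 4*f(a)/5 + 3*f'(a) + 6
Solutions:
 f(a) = C1*exp(5^(1/3)*a*(-5^(1/3)*(2 + sqrt(29))^(1/3) + 5/(2 + sqrt(29))^(1/3))/10)*sin(sqrt(3)*5^(1/3)*a*(5/(2 + sqrt(29))^(1/3) + 5^(1/3)*(2 + sqrt(29))^(1/3))/10) + C2*exp(5^(1/3)*a*(-5^(1/3)*(2 + sqrt(29))^(1/3) + 5/(2 + sqrt(29))^(1/3))/10)*cos(sqrt(3)*5^(1/3)*a*(5/(2 + sqrt(29))^(1/3) + 5^(1/3)*(2 + sqrt(29))^(1/3))/10) + C3*exp(5^(1/3)*a*(-1/(2 + sqrt(29))^(1/3) + 5^(1/3)*(2 + sqrt(29))^(1/3)/5)) - a^2/2 - 15*a/4 - 105/16


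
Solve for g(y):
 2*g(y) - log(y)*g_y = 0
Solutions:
 g(y) = C1*exp(2*li(y))


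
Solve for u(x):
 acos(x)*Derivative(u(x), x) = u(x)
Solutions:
 u(x) = C1*exp(Integral(1/acos(x), x))


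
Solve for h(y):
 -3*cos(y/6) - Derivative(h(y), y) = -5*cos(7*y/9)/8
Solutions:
 h(y) = C1 - 18*sin(y/6) + 45*sin(7*y/9)/56


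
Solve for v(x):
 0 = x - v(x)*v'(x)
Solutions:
 v(x) = -sqrt(C1 + x^2)
 v(x) = sqrt(C1 + x^2)


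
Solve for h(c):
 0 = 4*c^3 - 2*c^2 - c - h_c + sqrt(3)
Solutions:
 h(c) = C1 + c^4 - 2*c^3/3 - c^2/2 + sqrt(3)*c


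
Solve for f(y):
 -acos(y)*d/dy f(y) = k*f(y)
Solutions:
 f(y) = C1*exp(-k*Integral(1/acos(y), y))


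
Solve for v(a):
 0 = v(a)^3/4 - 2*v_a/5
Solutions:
 v(a) = -2*sqrt(-1/(C1 + 5*a))
 v(a) = 2*sqrt(-1/(C1 + 5*a))


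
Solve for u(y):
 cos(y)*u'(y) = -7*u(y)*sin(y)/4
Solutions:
 u(y) = C1*cos(y)^(7/4)


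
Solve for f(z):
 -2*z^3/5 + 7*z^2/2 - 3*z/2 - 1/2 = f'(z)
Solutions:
 f(z) = C1 - z^4/10 + 7*z^3/6 - 3*z^2/4 - z/2


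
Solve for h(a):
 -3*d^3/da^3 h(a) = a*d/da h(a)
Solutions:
 h(a) = C1 + Integral(C2*airyai(-3^(2/3)*a/3) + C3*airybi(-3^(2/3)*a/3), a)


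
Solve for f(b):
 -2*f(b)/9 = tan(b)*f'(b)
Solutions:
 f(b) = C1/sin(b)^(2/9)


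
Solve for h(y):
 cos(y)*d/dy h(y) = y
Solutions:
 h(y) = C1 + Integral(y/cos(y), y)


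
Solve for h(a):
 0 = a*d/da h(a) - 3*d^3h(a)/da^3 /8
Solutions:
 h(a) = C1 + Integral(C2*airyai(2*3^(2/3)*a/3) + C3*airybi(2*3^(2/3)*a/3), a)


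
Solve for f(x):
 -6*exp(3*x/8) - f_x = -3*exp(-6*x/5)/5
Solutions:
 f(x) = C1 - 16*exp(3*x/8) - exp(-6*x/5)/2


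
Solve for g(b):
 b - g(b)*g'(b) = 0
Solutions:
 g(b) = -sqrt(C1 + b^2)
 g(b) = sqrt(C1 + b^2)


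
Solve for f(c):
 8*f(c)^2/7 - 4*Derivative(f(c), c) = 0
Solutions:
 f(c) = -7/(C1 + 2*c)


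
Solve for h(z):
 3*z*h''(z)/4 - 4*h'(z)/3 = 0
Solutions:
 h(z) = C1 + C2*z^(25/9)


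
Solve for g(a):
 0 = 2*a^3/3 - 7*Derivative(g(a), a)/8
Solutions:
 g(a) = C1 + 4*a^4/21


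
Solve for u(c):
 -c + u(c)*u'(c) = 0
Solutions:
 u(c) = -sqrt(C1 + c^2)
 u(c) = sqrt(C1 + c^2)


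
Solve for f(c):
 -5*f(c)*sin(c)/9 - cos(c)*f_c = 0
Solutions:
 f(c) = C1*cos(c)^(5/9)


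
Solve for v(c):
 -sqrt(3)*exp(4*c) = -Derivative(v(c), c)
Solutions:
 v(c) = C1 + sqrt(3)*exp(4*c)/4


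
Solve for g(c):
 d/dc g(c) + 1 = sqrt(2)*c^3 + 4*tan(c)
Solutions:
 g(c) = C1 + sqrt(2)*c^4/4 - c - 4*log(cos(c))


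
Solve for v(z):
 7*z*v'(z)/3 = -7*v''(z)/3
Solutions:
 v(z) = C1 + C2*erf(sqrt(2)*z/2)


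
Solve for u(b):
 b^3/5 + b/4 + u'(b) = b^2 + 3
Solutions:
 u(b) = C1 - b^4/20 + b^3/3 - b^2/8 + 3*b


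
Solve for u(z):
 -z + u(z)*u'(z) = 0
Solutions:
 u(z) = -sqrt(C1 + z^2)
 u(z) = sqrt(C1 + z^2)


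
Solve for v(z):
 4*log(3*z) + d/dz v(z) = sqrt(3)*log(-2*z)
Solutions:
 v(z) = C1 - z*(4 - sqrt(3))*log(z) + z*(-4*log(3) - sqrt(3) + sqrt(3)*log(2) + 4 + sqrt(3)*I*pi)


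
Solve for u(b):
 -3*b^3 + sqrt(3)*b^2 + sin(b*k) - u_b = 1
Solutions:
 u(b) = C1 - 3*b^4/4 + sqrt(3)*b^3/3 - b - cos(b*k)/k


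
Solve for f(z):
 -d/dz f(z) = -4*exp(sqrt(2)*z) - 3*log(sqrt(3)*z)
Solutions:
 f(z) = C1 + 3*z*log(z) + z*(-3 + 3*log(3)/2) + 2*sqrt(2)*exp(sqrt(2)*z)


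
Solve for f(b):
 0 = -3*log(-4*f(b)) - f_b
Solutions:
 Integral(1/(log(-_y) + 2*log(2)), (_y, f(b)))/3 = C1 - b


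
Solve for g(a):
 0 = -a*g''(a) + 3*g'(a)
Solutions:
 g(a) = C1 + C2*a^4


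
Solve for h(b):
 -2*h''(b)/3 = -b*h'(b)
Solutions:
 h(b) = C1 + C2*erfi(sqrt(3)*b/2)


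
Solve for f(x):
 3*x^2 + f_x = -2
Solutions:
 f(x) = C1 - x^3 - 2*x


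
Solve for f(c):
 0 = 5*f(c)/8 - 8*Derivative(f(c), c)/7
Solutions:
 f(c) = C1*exp(35*c/64)


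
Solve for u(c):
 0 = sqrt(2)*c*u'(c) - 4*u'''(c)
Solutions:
 u(c) = C1 + Integral(C2*airyai(sqrt(2)*c/2) + C3*airybi(sqrt(2)*c/2), c)


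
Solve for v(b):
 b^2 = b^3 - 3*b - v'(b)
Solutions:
 v(b) = C1 + b^4/4 - b^3/3 - 3*b^2/2


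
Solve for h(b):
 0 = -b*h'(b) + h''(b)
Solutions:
 h(b) = C1 + C2*erfi(sqrt(2)*b/2)


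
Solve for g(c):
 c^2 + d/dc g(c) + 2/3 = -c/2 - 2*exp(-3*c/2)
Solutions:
 g(c) = C1 - c^3/3 - c^2/4 - 2*c/3 + 4*exp(-3*c/2)/3


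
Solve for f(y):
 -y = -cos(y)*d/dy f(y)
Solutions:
 f(y) = C1 + Integral(y/cos(y), y)


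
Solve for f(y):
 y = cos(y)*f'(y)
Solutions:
 f(y) = C1 + Integral(y/cos(y), y)


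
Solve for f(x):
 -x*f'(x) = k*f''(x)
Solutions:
 f(x) = C1 + C2*sqrt(k)*erf(sqrt(2)*x*sqrt(1/k)/2)


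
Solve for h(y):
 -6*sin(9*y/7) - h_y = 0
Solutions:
 h(y) = C1 + 14*cos(9*y/7)/3


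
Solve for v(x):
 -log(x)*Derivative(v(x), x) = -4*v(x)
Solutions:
 v(x) = C1*exp(4*li(x))


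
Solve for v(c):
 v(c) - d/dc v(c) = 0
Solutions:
 v(c) = C1*exp(c)


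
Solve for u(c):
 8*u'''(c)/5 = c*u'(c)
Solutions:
 u(c) = C1 + Integral(C2*airyai(5^(1/3)*c/2) + C3*airybi(5^(1/3)*c/2), c)


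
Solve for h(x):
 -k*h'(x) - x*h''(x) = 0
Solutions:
 h(x) = C1 + x^(1 - re(k))*(C2*sin(log(x)*Abs(im(k))) + C3*cos(log(x)*im(k)))


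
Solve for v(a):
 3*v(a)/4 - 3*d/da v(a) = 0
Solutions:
 v(a) = C1*exp(a/4)


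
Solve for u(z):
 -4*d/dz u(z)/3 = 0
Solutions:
 u(z) = C1


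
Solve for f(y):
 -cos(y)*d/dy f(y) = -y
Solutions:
 f(y) = C1 + Integral(y/cos(y), y)


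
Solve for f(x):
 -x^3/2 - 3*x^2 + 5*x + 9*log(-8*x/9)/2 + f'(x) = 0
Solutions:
 f(x) = C1 + x^4/8 + x^3 - 5*x^2/2 - 9*x*log(-x)/2 + x*(-27*log(2)/2 + 9/2 + 9*log(3))


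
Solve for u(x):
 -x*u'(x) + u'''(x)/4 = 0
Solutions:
 u(x) = C1 + Integral(C2*airyai(2^(2/3)*x) + C3*airybi(2^(2/3)*x), x)


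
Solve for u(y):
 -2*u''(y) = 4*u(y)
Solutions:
 u(y) = C1*sin(sqrt(2)*y) + C2*cos(sqrt(2)*y)


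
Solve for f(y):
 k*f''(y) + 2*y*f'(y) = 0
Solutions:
 f(y) = C1 + C2*sqrt(k)*erf(y*sqrt(1/k))


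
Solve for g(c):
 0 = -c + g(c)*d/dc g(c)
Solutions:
 g(c) = -sqrt(C1 + c^2)
 g(c) = sqrt(C1 + c^2)


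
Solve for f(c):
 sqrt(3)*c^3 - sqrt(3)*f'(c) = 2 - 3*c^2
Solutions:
 f(c) = C1 + c^4/4 + sqrt(3)*c^3/3 - 2*sqrt(3)*c/3


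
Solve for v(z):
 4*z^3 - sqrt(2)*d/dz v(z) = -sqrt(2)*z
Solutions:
 v(z) = C1 + sqrt(2)*z^4/2 + z^2/2


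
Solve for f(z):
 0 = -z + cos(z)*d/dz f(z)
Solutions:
 f(z) = C1 + Integral(z/cos(z), z)


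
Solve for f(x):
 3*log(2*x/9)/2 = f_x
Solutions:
 f(x) = C1 + 3*x*log(x)/2 - 3*x*log(3) - 3*x/2 + 3*x*log(2)/2


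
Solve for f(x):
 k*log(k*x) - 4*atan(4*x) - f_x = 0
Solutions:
 f(x) = C1 + k*x*(log(k*x) - 1) - 4*x*atan(4*x) + log(16*x^2 + 1)/2


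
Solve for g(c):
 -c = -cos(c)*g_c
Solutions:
 g(c) = C1 + Integral(c/cos(c), c)


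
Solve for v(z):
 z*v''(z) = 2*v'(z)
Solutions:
 v(z) = C1 + C2*z^3


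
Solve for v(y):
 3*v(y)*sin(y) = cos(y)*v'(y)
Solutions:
 v(y) = C1/cos(y)^3


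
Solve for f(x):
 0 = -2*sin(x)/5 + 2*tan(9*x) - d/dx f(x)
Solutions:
 f(x) = C1 - 2*log(cos(9*x))/9 + 2*cos(x)/5


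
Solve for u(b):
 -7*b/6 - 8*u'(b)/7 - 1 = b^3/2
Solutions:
 u(b) = C1 - 7*b^4/64 - 49*b^2/96 - 7*b/8


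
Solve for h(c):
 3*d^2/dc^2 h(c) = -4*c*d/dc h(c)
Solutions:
 h(c) = C1 + C2*erf(sqrt(6)*c/3)


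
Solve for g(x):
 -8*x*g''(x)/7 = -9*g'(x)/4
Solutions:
 g(x) = C1 + C2*x^(95/32)


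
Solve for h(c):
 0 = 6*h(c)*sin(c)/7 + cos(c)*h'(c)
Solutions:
 h(c) = C1*cos(c)^(6/7)


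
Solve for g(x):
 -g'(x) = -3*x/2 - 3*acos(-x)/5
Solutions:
 g(x) = C1 + 3*x^2/4 + 3*x*acos(-x)/5 + 3*sqrt(1 - x^2)/5


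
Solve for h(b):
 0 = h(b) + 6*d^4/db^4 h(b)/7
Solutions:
 h(b) = (C1*sin(14^(1/4)*3^(3/4)*b/6) + C2*cos(14^(1/4)*3^(3/4)*b/6))*exp(-14^(1/4)*3^(3/4)*b/6) + (C3*sin(14^(1/4)*3^(3/4)*b/6) + C4*cos(14^(1/4)*3^(3/4)*b/6))*exp(14^(1/4)*3^(3/4)*b/6)


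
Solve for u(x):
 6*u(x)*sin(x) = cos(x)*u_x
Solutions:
 u(x) = C1/cos(x)^6


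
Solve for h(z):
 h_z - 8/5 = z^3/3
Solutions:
 h(z) = C1 + z^4/12 + 8*z/5


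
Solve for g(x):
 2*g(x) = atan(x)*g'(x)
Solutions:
 g(x) = C1*exp(2*Integral(1/atan(x), x))


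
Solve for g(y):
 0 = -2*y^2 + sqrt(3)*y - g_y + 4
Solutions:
 g(y) = C1 - 2*y^3/3 + sqrt(3)*y^2/2 + 4*y


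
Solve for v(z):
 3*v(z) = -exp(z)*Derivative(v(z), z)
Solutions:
 v(z) = C1*exp(3*exp(-z))


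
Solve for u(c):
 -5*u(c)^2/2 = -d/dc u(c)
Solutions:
 u(c) = -2/(C1 + 5*c)


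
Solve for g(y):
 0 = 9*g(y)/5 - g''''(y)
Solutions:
 g(y) = C1*exp(-sqrt(3)*5^(3/4)*y/5) + C2*exp(sqrt(3)*5^(3/4)*y/5) + C3*sin(sqrt(3)*5^(3/4)*y/5) + C4*cos(sqrt(3)*5^(3/4)*y/5)


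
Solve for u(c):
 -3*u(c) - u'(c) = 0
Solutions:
 u(c) = C1*exp(-3*c)


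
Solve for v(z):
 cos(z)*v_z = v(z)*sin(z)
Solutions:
 v(z) = C1/cos(z)


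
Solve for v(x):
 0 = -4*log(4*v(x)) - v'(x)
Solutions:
 Integral(1/(log(_y) + 2*log(2)), (_y, v(x)))/4 = C1 - x


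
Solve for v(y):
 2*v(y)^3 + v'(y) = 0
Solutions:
 v(y) = -sqrt(2)*sqrt(-1/(C1 - 2*y))/2
 v(y) = sqrt(2)*sqrt(-1/(C1 - 2*y))/2


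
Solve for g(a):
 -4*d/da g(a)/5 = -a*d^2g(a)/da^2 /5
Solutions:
 g(a) = C1 + C2*a^5


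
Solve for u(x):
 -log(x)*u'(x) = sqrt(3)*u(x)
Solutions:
 u(x) = C1*exp(-sqrt(3)*li(x))


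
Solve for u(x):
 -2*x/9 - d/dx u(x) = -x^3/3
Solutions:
 u(x) = C1 + x^4/12 - x^2/9


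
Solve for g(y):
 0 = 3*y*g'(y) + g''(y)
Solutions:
 g(y) = C1 + C2*erf(sqrt(6)*y/2)


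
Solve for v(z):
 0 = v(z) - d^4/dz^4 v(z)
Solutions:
 v(z) = C1*exp(-z) + C2*exp(z) + C3*sin(z) + C4*cos(z)


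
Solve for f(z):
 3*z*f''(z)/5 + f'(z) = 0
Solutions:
 f(z) = C1 + C2/z^(2/3)


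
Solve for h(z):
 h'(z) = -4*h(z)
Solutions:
 h(z) = C1*exp(-4*z)


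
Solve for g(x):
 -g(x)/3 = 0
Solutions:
 g(x) = 0


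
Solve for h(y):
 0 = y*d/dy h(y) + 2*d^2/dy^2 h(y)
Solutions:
 h(y) = C1 + C2*erf(y/2)


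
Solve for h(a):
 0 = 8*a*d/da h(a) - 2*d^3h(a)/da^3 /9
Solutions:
 h(a) = C1 + Integral(C2*airyai(6^(2/3)*a) + C3*airybi(6^(2/3)*a), a)


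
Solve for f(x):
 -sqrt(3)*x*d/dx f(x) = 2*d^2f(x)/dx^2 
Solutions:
 f(x) = C1 + C2*erf(3^(1/4)*x/2)


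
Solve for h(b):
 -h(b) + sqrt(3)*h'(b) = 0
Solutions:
 h(b) = C1*exp(sqrt(3)*b/3)


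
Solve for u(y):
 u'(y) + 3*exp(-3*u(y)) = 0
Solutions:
 u(y) = log(C1 - 9*y)/3
 u(y) = log((-3^(1/3) - 3^(5/6)*I)*(C1 - 3*y)^(1/3)/2)
 u(y) = log((-3^(1/3) + 3^(5/6)*I)*(C1 - 3*y)^(1/3)/2)


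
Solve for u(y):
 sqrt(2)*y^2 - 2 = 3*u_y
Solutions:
 u(y) = C1 + sqrt(2)*y^3/9 - 2*y/3


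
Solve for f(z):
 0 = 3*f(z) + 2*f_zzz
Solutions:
 f(z) = C3*exp(-2^(2/3)*3^(1/3)*z/2) + (C1*sin(2^(2/3)*3^(5/6)*z/4) + C2*cos(2^(2/3)*3^(5/6)*z/4))*exp(2^(2/3)*3^(1/3)*z/4)


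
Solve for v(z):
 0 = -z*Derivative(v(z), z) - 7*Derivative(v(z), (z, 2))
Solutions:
 v(z) = C1 + C2*erf(sqrt(14)*z/14)


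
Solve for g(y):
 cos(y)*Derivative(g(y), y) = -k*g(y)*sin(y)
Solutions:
 g(y) = C1*exp(k*log(cos(y)))


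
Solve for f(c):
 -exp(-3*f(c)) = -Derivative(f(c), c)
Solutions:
 f(c) = log(C1 + 3*c)/3
 f(c) = log((-3^(1/3) - 3^(5/6)*I)*(C1 + c)^(1/3)/2)
 f(c) = log((-3^(1/3) + 3^(5/6)*I)*(C1 + c)^(1/3)/2)


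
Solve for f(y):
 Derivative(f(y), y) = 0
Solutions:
 f(y) = C1


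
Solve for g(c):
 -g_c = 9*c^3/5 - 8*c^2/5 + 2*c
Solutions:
 g(c) = C1 - 9*c^4/20 + 8*c^3/15 - c^2


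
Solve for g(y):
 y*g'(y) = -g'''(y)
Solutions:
 g(y) = C1 + Integral(C2*airyai(-y) + C3*airybi(-y), y)


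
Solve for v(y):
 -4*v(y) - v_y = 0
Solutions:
 v(y) = C1*exp(-4*y)


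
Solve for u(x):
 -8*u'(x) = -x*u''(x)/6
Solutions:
 u(x) = C1 + C2*x^49


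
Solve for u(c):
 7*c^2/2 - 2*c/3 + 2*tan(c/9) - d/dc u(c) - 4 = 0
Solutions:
 u(c) = C1 + 7*c^3/6 - c^2/3 - 4*c - 18*log(cos(c/9))


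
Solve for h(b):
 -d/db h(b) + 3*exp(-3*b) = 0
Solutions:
 h(b) = C1 - exp(-3*b)


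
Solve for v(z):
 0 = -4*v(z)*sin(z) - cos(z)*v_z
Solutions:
 v(z) = C1*cos(z)^4


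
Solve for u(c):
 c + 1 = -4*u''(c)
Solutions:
 u(c) = C1 + C2*c - c^3/24 - c^2/8


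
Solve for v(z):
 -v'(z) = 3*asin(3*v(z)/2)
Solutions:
 Integral(1/asin(3*_y/2), (_y, v(z))) = C1 - 3*z


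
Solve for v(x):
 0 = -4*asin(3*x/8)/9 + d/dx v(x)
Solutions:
 v(x) = C1 + 4*x*asin(3*x/8)/9 + 4*sqrt(64 - 9*x^2)/27


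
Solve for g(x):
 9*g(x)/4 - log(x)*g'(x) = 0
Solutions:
 g(x) = C1*exp(9*li(x)/4)


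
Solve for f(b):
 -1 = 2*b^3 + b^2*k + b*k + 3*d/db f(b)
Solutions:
 f(b) = C1 - b^4/6 - b^3*k/9 - b^2*k/6 - b/3


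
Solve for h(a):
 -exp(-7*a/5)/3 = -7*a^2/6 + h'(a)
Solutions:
 h(a) = C1 + 7*a^3/18 + 5*exp(-7*a/5)/21


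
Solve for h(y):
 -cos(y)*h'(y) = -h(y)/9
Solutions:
 h(y) = C1*(sin(y) + 1)^(1/18)/(sin(y) - 1)^(1/18)


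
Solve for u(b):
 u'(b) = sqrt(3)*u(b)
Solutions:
 u(b) = C1*exp(sqrt(3)*b)


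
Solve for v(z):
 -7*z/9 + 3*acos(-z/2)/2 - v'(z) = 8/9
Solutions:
 v(z) = C1 - 7*z^2/18 + 3*z*acos(-z/2)/2 - 8*z/9 + 3*sqrt(4 - z^2)/2


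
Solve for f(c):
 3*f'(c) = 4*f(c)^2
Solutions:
 f(c) = -3/(C1 + 4*c)


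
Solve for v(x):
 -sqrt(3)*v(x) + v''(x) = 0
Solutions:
 v(x) = C1*exp(-3^(1/4)*x) + C2*exp(3^(1/4)*x)


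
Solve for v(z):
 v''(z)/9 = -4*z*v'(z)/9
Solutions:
 v(z) = C1 + C2*erf(sqrt(2)*z)


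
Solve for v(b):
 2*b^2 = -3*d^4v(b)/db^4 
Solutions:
 v(b) = C1 + C2*b + C3*b^2 + C4*b^3 - b^6/540


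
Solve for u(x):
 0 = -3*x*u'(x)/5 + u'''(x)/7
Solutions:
 u(x) = C1 + Integral(C2*airyai(21^(1/3)*5^(2/3)*x/5) + C3*airybi(21^(1/3)*5^(2/3)*x/5), x)


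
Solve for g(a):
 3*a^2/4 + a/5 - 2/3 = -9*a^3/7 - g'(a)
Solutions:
 g(a) = C1 - 9*a^4/28 - a^3/4 - a^2/10 + 2*a/3


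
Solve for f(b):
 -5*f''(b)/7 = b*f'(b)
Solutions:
 f(b) = C1 + C2*erf(sqrt(70)*b/10)


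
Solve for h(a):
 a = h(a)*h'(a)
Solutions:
 h(a) = -sqrt(C1 + a^2)
 h(a) = sqrt(C1 + a^2)


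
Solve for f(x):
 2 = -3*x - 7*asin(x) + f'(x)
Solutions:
 f(x) = C1 + 3*x^2/2 + 7*x*asin(x) + 2*x + 7*sqrt(1 - x^2)


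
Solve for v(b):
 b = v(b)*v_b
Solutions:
 v(b) = -sqrt(C1 + b^2)
 v(b) = sqrt(C1 + b^2)


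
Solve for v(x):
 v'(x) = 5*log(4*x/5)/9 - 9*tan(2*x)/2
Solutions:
 v(x) = C1 + 5*x*log(x)/9 - 5*x*log(5)/9 - 5*x/9 + 10*x*log(2)/9 + 9*log(cos(2*x))/4


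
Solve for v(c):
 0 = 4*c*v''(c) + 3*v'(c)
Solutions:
 v(c) = C1 + C2*c^(1/4)


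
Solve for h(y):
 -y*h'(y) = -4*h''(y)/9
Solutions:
 h(y) = C1 + C2*erfi(3*sqrt(2)*y/4)


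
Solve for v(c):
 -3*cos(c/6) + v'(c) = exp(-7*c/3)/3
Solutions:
 v(c) = C1 + 18*sin(c/6) - exp(-7*c/3)/7


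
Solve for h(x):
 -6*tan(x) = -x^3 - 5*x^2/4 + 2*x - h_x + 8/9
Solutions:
 h(x) = C1 - x^4/4 - 5*x^3/12 + x^2 + 8*x/9 - 6*log(cos(x))


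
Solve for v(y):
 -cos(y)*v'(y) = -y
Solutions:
 v(y) = C1 + Integral(y/cos(y), y)


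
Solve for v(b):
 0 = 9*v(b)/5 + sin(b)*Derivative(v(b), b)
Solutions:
 v(b) = C1*(cos(b) + 1)^(9/10)/(cos(b) - 1)^(9/10)


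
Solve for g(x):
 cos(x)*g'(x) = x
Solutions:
 g(x) = C1 + Integral(x/cos(x), x)


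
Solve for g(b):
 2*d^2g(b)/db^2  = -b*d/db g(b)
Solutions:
 g(b) = C1 + C2*erf(b/2)


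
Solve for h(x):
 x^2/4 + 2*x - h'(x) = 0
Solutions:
 h(x) = C1 + x^3/12 + x^2


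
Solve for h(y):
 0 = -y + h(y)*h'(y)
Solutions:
 h(y) = -sqrt(C1 + y^2)
 h(y) = sqrt(C1 + y^2)


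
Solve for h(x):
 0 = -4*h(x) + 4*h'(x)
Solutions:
 h(x) = C1*exp(x)


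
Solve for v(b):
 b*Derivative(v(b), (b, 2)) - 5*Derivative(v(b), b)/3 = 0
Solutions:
 v(b) = C1 + C2*b^(8/3)


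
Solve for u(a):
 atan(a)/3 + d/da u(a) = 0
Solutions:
 u(a) = C1 - a*atan(a)/3 + log(a^2 + 1)/6


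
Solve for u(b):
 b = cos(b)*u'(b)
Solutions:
 u(b) = C1 + Integral(b/cos(b), b)


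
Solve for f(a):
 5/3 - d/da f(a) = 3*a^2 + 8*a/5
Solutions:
 f(a) = C1 - a^3 - 4*a^2/5 + 5*a/3


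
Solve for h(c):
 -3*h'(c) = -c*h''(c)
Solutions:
 h(c) = C1 + C2*c^4


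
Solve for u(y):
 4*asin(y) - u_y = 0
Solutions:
 u(y) = C1 + 4*y*asin(y) + 4*sqrt(1 - y^2)


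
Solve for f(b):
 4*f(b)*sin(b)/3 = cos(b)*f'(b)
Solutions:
 f(b) = C1/cos(b)^(4/3)


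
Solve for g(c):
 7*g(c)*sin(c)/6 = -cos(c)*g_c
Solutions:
 g(c) = C1*cos(c)^(7/6)


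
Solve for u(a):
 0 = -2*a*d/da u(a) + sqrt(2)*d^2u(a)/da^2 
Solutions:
 u(a) = C1 + C2*erfi(2^(3/4)*a/2)


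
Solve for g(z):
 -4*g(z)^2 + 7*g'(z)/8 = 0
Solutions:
 g(z) = -7/(C1 + 32*z)


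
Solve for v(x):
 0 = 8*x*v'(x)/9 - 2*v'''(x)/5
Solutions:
 v(x) = C1 + Integral(C2*airyai(60^(1/3)*x/3) + C3*airybi(60^(1/3)*x/3), x)


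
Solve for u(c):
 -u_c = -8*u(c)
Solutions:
 u(c) = C1*exp(8*c)


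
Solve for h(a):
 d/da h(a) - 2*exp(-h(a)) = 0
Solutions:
 h(a) = log(C1 + 2*a)


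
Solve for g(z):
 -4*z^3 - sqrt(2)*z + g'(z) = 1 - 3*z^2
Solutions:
 g(z) = C1 + z^4 - z^3 + sqrt(2)*z^2/2 + z


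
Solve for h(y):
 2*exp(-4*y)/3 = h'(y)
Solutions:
 h(y) = C1 - exp(-4*y)/6


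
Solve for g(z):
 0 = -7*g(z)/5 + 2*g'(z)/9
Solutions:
 g(z) = C1*exp(63*z/10)


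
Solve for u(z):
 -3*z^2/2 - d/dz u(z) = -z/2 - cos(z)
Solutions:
 u(z) = C1 - z^3/2 + z^2/4 + sin(z)


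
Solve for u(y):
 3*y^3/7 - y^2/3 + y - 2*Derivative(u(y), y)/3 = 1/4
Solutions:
 u(y) = C1 + 9*y^4/56 - y^3/6 + 3*y^2/4 - 3*y/8


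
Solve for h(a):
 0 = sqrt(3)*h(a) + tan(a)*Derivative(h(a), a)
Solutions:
 h(a) = C1/sin(a)^(sqrt(3))


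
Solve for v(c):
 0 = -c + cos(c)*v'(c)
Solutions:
 v(c) = C1 + Integral(c/cos(c), c)


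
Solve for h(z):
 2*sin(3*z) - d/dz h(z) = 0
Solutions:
 h(z) = C1 - 2*cos(3*z)/3


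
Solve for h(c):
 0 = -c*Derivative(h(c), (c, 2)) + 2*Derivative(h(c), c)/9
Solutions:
 h(c) = C1 + C2*c^(11/9)


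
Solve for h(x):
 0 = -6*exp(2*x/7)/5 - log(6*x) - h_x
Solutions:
 h(x) = C1 - x*log(x) + x*(1 - log(6)) - 21*exp(2*x/7)/5


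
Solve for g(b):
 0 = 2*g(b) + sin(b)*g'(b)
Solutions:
 g(b) = C1*(cos(b) + 1)/(cos(b) - 1)


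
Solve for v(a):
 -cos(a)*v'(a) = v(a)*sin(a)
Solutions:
 v(a) = C1*cos(a)


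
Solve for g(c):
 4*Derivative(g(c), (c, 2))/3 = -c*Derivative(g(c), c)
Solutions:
 g(c) = C1 + C2*erf(sqrt(6)*c/4)


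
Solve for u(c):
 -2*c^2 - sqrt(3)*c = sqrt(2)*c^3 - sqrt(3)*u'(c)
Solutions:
 u(c) = C1 + sqrt(6)*c^4/12 + 2*sqrt(3)*c^3/9 + c^2/2


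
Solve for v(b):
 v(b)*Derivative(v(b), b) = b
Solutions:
 v(b) = -sqrt(C1 + b^2)
 v(b) = sqrt(C1 + b^2)


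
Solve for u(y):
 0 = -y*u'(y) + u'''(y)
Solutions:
 u(y) = C1 + Integral(C2*airyai(y) + C3*airybi(y), y)


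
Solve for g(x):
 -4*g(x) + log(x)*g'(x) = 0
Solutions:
 g(x) = C1*exp(4*li(x))


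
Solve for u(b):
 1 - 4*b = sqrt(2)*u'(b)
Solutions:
 u(b) = C1 - sqrt(2)*b^2 + sqrt(2)*b/2


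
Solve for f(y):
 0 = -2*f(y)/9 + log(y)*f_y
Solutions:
 f(y) = C1*exp(2*li(y)/9)


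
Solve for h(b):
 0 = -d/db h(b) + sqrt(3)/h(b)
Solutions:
 h(b) = -sqrt(C1 + 2*sqrt(3)*b)
 h(b) = sqrt(C1 + 2*sqrt(3)*b)


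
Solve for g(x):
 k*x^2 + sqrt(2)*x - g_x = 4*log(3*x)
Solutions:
 g(x) = C1 + k*x^3/3 + sqrt(2)*x^2/2 - 4*x*log(x) - x*log(81) + 4*x


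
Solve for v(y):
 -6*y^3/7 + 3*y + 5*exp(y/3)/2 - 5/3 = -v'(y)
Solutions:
 v(y) = C1 + 3*y^4/14 - 3*y^2/2 + 5*y/3 - 15*exp(y/3)/2


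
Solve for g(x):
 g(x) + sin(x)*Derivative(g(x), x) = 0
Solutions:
 g(x) = C1*sqrt(cos(x) + 1)/sqrt(cos(x) - 1)


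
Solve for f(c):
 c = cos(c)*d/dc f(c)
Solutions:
 f(c) = C1 + Integral(c/cos(c), c)


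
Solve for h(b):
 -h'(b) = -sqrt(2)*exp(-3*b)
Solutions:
 h(b) = C1 - sqrt(2)*exp(-3*b)/3


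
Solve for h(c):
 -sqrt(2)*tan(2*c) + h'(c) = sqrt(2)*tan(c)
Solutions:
 h(c) = C1 - sqrt(2)*log(cos(c)) - sqrt(2)*log(cos(2*c))/2


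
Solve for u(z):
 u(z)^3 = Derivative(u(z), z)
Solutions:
 u(z) = -sqrt(2)*sqrt(-1/(C1 + z))/2
 u(z) = sqrt(2)*sqrt(-1/(C1 + z))/2


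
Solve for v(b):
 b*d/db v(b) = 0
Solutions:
 v(b) = C1


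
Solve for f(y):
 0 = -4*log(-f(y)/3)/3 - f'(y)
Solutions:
 3*Integral(1/(log(-_y) - log(3)), (_y, f(y)))/4 = C1 - y


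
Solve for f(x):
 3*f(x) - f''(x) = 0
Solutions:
 f(x) = C1*exp(-sqrt(3)*x) + C2*exp(sqrt(3)*x)


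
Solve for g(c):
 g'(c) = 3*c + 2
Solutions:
 g(c) = C1 + 3*c^2/2 + 2*c


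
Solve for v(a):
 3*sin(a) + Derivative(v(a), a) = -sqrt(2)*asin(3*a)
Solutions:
 v(a) = C1 - sqrt(2)*(a*asin(3*a) + sqrt(1 - 9*a^2)/3) + 3*cos(a)


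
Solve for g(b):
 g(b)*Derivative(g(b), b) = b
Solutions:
 g(b) = -sqrt(C1 + b^2)
 g(b) = sqrt(C1 + b^2)


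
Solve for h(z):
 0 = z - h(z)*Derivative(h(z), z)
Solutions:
 h(z) = -sqrt(C1 + z^2)
 h(z) = sqrt(C1 + z^2)


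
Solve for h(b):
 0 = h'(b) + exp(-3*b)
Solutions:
 h(b) = C1 + exp(-3*b)/3


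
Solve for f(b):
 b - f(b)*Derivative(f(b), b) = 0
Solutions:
 f(b) = -sqrt(C1 + b^2)
 f(b) = sqrt(C1 + b^2)


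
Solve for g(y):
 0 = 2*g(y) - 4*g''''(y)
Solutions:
 g(y) = C1*exp(-2^(3/4)*y/2) + C2*exp(2^(3/4)*y/2) + C3*sin(2^(3/4)*y/2) + C4*cos(2^(3/4)*y/2)


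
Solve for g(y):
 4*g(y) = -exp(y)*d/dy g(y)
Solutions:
 g(y) = C1*exp(4*exp(-y))


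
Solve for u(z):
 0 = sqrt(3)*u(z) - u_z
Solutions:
 u(z) = C1*exp(sqrt(3)*z)


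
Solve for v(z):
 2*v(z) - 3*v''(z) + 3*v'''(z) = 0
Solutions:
 v(z) = C1*exp(z*((3*sqrt(7) + 8)^(-1/3) + 2 + (3*sqrt(7) + 8)^(1/3))/6)*sin(sqrt(3)*z*(-(3*sqrt(7) + 8)^(1/3) + (3*sqrt(7) + 8)^(-1/3))/6) + C2*exp(z*((3*sqrt(7) + 8)^(-1/3) + 2 + (3*sqrt(7) + 8)^(1/3))/6)*cos(sqrt(3)*z*(-(3*sqrt(7) + 8)^(1/3) + (3*sqrt(7) + 8)^(-1/3))/6) + C3*exp(z*(-(3*sqrt(7) + 8)^(1/3) - 1/(3*sqrt(7) + 8)^(1/3) + 1)/3)


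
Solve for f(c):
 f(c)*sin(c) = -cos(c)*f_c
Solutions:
 f(c) = C1*cos(c)


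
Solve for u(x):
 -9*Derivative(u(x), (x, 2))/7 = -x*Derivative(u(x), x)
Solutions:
 u(x) = C1 + C2*erfi(sqrt(14)*x/6)


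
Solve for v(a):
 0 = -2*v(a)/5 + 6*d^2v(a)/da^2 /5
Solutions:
 v(a) = C1*exp(-sqrt(3)*a/3) + C2*exp(sqrt(3)*a/3)


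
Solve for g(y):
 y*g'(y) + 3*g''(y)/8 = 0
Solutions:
 g(y) = C1 + C2*erf(2*sqrt(3)*y/3)


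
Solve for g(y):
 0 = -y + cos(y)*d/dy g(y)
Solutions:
 g(y) = C1 + Integral(y/cos(y), y)


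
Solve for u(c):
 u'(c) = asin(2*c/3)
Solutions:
 u(c) = C1 + c*asin(2*c/3) + sqrt(9 - 4*c^2)/2


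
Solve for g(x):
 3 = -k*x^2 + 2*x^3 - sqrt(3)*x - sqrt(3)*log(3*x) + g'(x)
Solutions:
 g(x) = C1 + k*x^3/3 - x^4/2 + sqrt(3)*x^2/2 + sqrt(3)*x*log(x) - sqrt(3)*x + sqrt(3)*x*log(3) + 3*x


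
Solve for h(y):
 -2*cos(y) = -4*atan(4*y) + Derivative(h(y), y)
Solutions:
 h(y) = C1 + 4*y*atan(4*y) - log(16*y^2 + 1)/2 - 2*sin(y)


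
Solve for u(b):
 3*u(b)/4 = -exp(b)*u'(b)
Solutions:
 u(b) = C1*exp(3*exp(-b)/4)


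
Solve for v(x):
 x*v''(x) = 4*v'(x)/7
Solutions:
 v(x) = C1 + C2*x^(11/7)


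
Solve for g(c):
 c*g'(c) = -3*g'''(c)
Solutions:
 g(c) = C1 + Integral(C2*airyai(-3^(2/3)*c/3) + C3*airybi(-3^(2/3)*c/3), c)


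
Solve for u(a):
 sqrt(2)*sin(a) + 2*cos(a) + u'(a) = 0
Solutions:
 u(a) = C1 - 2*sin(a) + sqrt(2)*cos(a)


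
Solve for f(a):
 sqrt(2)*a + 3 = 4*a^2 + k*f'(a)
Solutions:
 f(a) = C1 - 4*a^3/(3*k) + sqrt(2)*a^2/(2*k) + 3*a/k


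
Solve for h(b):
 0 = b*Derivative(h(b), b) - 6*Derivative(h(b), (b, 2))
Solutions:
 h(b) = C1 + C2*erfi(sqrt(3)*b/6)


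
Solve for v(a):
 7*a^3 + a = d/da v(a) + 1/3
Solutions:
 v(a) = C1 + 7*a^4/4 + a^2/2 - a/3


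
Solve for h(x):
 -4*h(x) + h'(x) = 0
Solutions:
 h(x) = C1*exp(4*x)


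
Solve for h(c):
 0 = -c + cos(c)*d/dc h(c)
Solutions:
 h(c) = C1 + Integral(c/cos(c), c)


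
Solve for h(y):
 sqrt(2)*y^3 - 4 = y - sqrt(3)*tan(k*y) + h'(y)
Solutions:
 h(y) = C1 + sqrt(2)*y^4/4 - y^2/2 - 4*y + sqrt(3)*Piecewise((-log(cos(k*y))/k, Ne(k, 0)), (0, True))


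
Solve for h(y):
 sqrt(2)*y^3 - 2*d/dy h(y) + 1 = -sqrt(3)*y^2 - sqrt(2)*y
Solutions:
 h(y) = C1 + sqrt(2)*y^4/8 + sqrt(3)*y^3/6 + sqrt(2)*y^2/4 + y/2


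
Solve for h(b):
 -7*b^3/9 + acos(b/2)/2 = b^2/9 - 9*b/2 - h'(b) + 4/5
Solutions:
 h(b) = C1 + 7*b^4/36 + b^3/27 - 9*b^2/4 - b*acos(b/2)/2 + 4*b/5 + sqrt(4 - b^2)/2


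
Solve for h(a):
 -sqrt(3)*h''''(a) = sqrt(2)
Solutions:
 h(a) = C1 + C2*a + C3*a^2 + C4*a^3 - sqrt(6)*a^4/72


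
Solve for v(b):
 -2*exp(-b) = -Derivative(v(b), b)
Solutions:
 v(b) = C1 - 2*exp(-b)


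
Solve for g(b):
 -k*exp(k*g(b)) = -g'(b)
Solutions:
 g(b) = Piecewise((log(-1/(C1*k + b*k^2))/k, Ne(k, 0)), (nan, True))
 g(b) = Piecewise((C1 + b*k, Eq(k, 0)), (nan, True))


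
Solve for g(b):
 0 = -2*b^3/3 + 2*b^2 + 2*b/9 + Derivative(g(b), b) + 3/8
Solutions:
 g(b) = C1 + b^4/6 - 2*b^3/3 - b^2/9 - 3*b/8


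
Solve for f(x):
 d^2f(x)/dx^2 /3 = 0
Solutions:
 f(x) = C1 + C2*x


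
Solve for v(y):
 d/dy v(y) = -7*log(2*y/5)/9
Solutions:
 v(y) = C1 - 7*y*log(y)/9 - 7*y*log(2)/9 + 7*y/9 + 7*y*log(5)/9


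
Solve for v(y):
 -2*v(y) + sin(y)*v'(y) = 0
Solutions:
 v(y) = C1*(cos(y) - 1)/(cos(y) + 1)


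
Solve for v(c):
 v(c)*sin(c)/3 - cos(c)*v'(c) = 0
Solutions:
 v(c) = C1/cos(c)^(1/3)


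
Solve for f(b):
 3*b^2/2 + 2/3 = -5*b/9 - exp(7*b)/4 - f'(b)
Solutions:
 f(b) = C1 - b^3/2 - 5*b^2/18 - 2*b/3 - exp(7*b)/28


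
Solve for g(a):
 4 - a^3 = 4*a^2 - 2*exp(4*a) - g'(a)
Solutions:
 g(a) = C1 + a^4/4 + 4*a^3/3 - 4*a - exp(4*a)/2


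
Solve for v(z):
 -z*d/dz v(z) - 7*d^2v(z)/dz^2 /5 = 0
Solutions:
 v(z) = C1 + C2*erf(sqrt(70)*z/14)


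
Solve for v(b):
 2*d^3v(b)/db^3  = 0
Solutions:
 v(b) = C1 + C2*b + C3*b^2


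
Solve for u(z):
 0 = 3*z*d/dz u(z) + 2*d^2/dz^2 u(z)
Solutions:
 u(z) = C1 + C2*erf(sqrt(3)*z/2)


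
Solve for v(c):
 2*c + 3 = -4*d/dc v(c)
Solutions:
 v(c) = C1 - c^2/4 - 3*c/4


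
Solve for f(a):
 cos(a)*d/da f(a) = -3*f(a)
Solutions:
 f(a) = C1*(sin(a) - 1)^(3/2)/(sin(a) + 1)^(3/2)


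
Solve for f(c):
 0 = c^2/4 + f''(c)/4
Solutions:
 f(c) = C1 + C2*c - c^4/12


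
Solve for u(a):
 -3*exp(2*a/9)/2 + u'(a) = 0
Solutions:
 u(a) = C1 + 27*exp(2*a/9)/4


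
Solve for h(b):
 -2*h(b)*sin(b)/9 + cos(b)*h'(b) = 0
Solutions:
 h(b) = C1/cos(b)^(2/9)


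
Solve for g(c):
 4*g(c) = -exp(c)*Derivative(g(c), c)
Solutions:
 g(c) = C1*exp(4*exp(-c))


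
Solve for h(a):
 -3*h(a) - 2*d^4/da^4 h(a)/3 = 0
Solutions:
 h(a) = (C1*sin(2^(1/4)*sqrt(3)*a/2) + C2*cos(2^(1/4)*sqrt(3)*a/2))*exp(-2^(1/4)*sqrt(3)*a/2) + (C3*sin(2^(1/4)*sqrt(3)*a/2) + C4*cos(2^(1/4)*sqrt(3)*a/2))*exp(2^(1/4)*sqrt(3)*a/2)


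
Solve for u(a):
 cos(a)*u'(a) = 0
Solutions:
 u(a) = C1


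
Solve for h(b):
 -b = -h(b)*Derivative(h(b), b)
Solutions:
 h(b) = -sqrt(C1 + b^2)
 h(b) = sqrt(C1 + b^2)


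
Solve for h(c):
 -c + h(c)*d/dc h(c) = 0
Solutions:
 h(c) = -sqrt(C1 + c^2)
 h(c) = sqrt(C1 + c^2)


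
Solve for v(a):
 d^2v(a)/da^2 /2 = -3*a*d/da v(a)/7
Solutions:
 v(a) = C1 + C2*erf(sqrt(21)*a/7)


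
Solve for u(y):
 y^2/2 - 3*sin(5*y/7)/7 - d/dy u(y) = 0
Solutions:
 u(y) = C1 + y^3/6 + 3*cos(5*y/7)/5


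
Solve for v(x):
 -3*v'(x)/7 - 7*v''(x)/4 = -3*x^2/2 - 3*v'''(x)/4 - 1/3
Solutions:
 v(x) = C1 + C2*exp(x*(49 - sqrt(3409))/42) + C3*exp(x*(49 + sqrt(3409))/42) + 7*x^3/6 - 343*x^2/24 + 18683*x/144


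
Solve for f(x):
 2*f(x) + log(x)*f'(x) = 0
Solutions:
 f(x) = C1*exp(-2*li(x))


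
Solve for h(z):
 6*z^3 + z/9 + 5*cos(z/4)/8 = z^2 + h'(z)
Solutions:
 h(z) = C1 + 3*z^4/2 - z^3/3 + z^2/18 + 5*sin(z/4)/2


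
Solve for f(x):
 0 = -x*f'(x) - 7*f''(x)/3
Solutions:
 f(x) = C1 + C2*erf(sqrt(42)*x/14)


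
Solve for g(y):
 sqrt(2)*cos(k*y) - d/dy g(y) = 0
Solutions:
 g(y) = C1 + sqrt(2)*sin(k*y)/k


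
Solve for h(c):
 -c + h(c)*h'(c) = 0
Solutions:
 h(c) = -sqrt(C1 + c^2)
 h(c) = sqrt(C1 + c^2)


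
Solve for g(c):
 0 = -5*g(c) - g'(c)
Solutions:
 g(c) = C1*exp(-5*c)


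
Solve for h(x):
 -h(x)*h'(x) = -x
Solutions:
 h(x) = -sqrt(C1 + x^2)
 h(x) = sqrt(C1 + x^2)


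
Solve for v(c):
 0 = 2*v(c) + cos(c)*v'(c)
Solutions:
 v(c) = C1*(sin(c) - 1)/(sin(c) + 1)


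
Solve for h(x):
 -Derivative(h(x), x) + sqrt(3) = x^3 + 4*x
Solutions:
 h(x) = C1 - x^4/4 - 2*x^2 + sqrt(3)*x


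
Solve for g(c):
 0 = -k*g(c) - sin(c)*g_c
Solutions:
 g(c) = C1*exp(k*(-log(cos(c) - 1) + log(cos(c) + 1))/2)


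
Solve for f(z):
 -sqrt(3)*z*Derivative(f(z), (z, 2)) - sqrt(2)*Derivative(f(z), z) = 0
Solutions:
 f(z) = C1 + C2*z^(1 - sqrt(6)/3)


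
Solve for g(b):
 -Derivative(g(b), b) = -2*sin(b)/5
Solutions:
 g(b) = C1 - 2*cos(b)/5


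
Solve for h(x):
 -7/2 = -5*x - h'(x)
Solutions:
 h(x) = C1 - 5*x^2/2 + 7*x/2


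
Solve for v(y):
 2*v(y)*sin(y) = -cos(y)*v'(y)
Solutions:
 v(y) = C1*cos(y)^2


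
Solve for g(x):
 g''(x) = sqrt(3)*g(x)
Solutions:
 g(x) = C1*exp(-3^(1/4)*x) + C2*exp(3^(1/4)*x)


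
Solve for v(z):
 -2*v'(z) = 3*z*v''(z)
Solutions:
 v(z) = C1 + C2*z^(1/3)


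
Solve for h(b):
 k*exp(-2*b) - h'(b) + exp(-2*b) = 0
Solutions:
 h(b) = C1 - k*exp(-2*b)/2 - exp(-2*b)/2


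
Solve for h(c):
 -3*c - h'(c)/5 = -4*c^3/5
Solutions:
 h(c) = C1 + c^4 - 15*c^2/2


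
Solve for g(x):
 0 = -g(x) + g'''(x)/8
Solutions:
 g(x) = C3*exp(2*x) + (C1*sin(sqrt(3)*x) + C2*cos(sqrt(3)*x))*exp(-x)


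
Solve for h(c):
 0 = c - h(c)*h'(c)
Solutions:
 h(c) = -sqrt(C1 + c^2)
 h(c) = sqrt(C1 + c^2)


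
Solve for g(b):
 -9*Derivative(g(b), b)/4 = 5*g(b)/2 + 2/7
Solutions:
 g(b) = C1*exp(-10*b/9) - 4/35


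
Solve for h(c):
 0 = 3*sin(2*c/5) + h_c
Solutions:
 h(c) = C1 + 15*cos(2*c/5)/2
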